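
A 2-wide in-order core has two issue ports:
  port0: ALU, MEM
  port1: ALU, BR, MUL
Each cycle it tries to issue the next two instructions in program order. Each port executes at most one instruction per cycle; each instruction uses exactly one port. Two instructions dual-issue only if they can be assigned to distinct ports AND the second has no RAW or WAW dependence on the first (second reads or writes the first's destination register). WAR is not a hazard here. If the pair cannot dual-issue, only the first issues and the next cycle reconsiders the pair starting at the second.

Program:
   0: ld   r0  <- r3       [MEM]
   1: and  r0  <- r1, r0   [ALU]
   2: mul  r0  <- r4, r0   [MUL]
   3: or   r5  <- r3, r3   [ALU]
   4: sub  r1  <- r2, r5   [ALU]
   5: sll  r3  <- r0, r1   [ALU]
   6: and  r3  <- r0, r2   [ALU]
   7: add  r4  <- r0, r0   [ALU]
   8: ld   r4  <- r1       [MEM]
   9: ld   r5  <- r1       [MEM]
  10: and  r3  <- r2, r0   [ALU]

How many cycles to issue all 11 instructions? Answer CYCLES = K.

CYCLES = 8

t=0 i0:ld ; RAW+WAW r0
t=1 i1:and ; RAW+WAW r0
t=2 i2&i3:mul/or ; dual
t=3 i4:sub ; RAW r1
t=4 i5:sll ; WAW r3
t=5 i6&i7:and/add ; dual
t=6 i8:ld ; no-port MEM/MEM
t=7 i9&i10:ld/and ; dual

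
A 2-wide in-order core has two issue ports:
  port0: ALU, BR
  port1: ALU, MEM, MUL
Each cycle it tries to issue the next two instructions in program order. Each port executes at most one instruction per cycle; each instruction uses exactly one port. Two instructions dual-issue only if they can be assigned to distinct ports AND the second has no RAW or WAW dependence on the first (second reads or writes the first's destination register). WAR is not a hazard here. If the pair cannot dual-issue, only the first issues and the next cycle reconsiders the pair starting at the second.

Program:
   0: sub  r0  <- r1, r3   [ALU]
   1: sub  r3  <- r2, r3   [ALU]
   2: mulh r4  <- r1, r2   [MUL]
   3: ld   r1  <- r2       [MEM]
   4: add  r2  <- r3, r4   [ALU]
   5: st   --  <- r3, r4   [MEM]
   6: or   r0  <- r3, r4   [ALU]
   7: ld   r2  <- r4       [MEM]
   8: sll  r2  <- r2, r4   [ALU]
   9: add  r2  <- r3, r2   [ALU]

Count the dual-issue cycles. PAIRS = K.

PAIRS = 3

#0 head=0: sub sub i0&i1 pair
#1 head=2: mulh i2 no-port MUL/MEM
#2 head=3: ld add i3&i4 pair
#3 head=5: st or i5&i6 pair
#4 head=7: ld i7 RAW+WAW r2
#5 head=8: sll i8 RAW+WAW r2
#6 head=9: add i9 tail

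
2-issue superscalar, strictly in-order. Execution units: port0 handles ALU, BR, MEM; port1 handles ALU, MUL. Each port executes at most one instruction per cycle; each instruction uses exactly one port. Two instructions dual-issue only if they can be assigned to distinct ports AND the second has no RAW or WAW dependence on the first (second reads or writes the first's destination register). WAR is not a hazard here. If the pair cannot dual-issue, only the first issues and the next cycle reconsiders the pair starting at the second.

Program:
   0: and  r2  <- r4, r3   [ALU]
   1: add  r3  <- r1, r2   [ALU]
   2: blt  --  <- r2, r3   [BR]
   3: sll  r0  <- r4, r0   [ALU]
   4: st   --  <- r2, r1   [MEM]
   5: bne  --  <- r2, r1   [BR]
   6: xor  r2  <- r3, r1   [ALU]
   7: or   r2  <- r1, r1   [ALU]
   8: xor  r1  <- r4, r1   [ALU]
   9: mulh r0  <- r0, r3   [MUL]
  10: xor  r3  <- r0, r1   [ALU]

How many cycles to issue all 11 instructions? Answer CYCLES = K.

CYCLES = 8

#0 head=0: and i0 RAW r2
#1 head=1: add i1 RAW r3
#2 head=2: blt+sll i2+i3 2-wide
#3 head=4: st i4 no-port MEM/BR
#4 head=5: bne+xor i5+i6 2-wide
#5 head=7: or+xor i7+i8 2-wide
#6 head=9: mulh i9 RAW r0
#7 head=10: xor i10 tail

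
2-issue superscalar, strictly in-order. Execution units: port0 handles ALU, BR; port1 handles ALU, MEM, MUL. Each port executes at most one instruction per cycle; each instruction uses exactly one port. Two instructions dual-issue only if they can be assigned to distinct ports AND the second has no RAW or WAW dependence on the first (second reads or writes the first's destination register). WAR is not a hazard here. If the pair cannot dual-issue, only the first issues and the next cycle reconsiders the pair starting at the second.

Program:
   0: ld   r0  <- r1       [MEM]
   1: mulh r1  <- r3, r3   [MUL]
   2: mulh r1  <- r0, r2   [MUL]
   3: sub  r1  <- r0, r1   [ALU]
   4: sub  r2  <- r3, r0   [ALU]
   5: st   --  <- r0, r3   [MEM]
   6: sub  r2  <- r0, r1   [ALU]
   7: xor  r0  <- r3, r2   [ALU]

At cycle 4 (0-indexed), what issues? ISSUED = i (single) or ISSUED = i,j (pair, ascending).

#0 head=0: ld.MEM i0 no-port MEM/MUL
#1 head=1: mulh.MUL i1 no-port MUL/MUL
#2 head=2: mulh.MUL i2 RAW+WAW r1
#3 head=3: sub.ALU+sub.ALU i3/i4 pair
#4 head=5: st.MEM+sub.ALU i5/i6 pair
#5 head=7: xor.ALU i7 tail

ISSUED = 5,6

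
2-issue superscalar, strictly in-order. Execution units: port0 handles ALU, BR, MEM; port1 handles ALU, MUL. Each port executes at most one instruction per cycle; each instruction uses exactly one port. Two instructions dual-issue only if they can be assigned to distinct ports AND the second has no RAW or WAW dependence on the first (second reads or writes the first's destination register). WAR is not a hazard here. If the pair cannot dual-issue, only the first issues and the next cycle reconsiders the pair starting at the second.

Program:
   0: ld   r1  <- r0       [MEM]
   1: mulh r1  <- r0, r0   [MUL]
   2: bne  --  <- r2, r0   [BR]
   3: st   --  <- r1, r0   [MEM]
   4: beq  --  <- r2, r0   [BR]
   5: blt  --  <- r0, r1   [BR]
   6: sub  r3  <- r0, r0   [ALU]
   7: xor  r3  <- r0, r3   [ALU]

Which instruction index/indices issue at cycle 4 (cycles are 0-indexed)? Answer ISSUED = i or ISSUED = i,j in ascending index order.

c0: i0 ld  WAW r1
c1: i1/i2 mulh/bne  2-wide
c2: i3 st  no-port MEM/BR
c3: i4 beq  no-port BR/BR
c4: i5/i6 blt/sub  2-wide
c5: i7 xor  tail

ISSUED = 5,6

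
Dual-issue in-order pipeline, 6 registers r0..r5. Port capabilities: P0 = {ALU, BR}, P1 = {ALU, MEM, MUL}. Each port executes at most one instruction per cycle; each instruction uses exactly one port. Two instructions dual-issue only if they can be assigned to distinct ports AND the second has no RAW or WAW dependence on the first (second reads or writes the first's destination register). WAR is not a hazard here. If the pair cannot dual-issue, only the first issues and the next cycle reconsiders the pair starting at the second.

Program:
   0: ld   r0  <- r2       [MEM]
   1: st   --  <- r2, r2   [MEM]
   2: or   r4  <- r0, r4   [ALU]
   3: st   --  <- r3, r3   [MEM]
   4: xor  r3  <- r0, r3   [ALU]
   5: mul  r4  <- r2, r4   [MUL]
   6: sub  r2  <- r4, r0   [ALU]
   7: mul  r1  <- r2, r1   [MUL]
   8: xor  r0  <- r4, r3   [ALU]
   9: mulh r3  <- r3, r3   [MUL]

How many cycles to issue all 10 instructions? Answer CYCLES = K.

CYCLES = 7

c0: i0 ld.MEM  no-port MEM/MEM
c1: i1,i2 st.MEM+or.ALU  dual
c2: i3,i4 st.MEM+xor.ALU  dual
c3: i5 mul.MUL  RAW r4
c4: i6 sub.ALU  RAW r2
c5: i7,i8 mul.MUL+xor.ALU  dual
c6: i9 mulh.MUL  tail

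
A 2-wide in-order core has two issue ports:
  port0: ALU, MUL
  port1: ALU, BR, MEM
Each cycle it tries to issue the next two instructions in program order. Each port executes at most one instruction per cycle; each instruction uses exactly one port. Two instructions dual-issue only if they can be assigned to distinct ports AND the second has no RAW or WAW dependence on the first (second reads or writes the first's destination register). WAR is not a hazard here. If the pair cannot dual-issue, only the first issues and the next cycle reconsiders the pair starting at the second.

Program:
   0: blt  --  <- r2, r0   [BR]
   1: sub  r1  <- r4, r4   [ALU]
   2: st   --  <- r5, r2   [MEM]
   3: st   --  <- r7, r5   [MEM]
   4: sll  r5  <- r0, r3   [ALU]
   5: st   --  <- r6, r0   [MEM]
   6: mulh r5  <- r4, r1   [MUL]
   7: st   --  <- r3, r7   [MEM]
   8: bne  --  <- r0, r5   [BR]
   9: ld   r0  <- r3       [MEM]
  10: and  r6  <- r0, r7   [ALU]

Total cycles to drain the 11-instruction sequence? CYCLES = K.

CYCLES = 8

  cy0 -> i0/i1 (blt.BR+sub.ALU) 2-wide
  cy1 -> i2 (st.MEM) no-port MEM/MEM
  cy2 -> i3/i4 (st.MEM+sll.ALU) 2-wide
  cy3 -> i5/i6 (st.MEM+mulh.MUL) 2-wide
  cy4 -> i7 (st.MEM) no-port MEM/BR
  cy5 -> i8 (bne.BR) no-port BR/MEM
  cy6 -> i9 (ld.MEM) RAW r0
  cy7 -> i10 (and.ALU) tail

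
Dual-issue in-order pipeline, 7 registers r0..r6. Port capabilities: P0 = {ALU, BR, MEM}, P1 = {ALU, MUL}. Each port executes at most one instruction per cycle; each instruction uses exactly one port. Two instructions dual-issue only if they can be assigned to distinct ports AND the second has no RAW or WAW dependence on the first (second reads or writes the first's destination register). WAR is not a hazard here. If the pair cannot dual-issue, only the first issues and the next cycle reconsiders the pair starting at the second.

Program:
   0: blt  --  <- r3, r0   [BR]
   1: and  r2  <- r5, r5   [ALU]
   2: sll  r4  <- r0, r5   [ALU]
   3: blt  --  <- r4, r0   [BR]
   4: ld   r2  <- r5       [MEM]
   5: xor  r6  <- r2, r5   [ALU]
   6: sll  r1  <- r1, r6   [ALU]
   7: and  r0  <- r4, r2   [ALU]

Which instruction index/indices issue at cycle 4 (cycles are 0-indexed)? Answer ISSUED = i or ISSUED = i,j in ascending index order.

ISSUED = 5

t=0 i0+i1:blt.BR and.ALU ; 2-wide
t=1 i2:sll.ALU ; RAW r4
t=2 i3:blt.BR ; no-port BR/MEM
t=3 i4:ld.MEM ; RAW r2
t=4 i5:xor.ALU ; RAW r6
t=5 i6+i7:sll.ALU and.ALU ; 2-wide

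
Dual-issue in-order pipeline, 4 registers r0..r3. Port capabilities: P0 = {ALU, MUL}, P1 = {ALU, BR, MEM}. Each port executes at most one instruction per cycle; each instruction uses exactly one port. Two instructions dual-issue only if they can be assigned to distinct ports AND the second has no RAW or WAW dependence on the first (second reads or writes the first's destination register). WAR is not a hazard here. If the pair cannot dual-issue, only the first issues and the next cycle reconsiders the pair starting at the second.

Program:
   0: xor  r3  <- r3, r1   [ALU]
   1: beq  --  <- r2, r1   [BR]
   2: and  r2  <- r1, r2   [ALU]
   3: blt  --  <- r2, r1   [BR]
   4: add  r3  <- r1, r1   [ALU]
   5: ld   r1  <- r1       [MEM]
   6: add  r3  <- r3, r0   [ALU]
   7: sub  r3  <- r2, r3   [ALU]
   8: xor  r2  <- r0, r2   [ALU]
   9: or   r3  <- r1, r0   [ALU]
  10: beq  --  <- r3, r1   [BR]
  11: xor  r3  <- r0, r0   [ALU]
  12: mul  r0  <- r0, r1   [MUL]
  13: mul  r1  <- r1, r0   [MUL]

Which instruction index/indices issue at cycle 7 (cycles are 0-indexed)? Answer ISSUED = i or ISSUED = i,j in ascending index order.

ISSUED = 12

[0] i0,i1  xor.ALU/beq.BR  -- dual
[1] i2  and.ALU  -- RAW r2
[2] i3,i4  blt.BR/add.ALU  -- dual
[3] i5,i6  ld.MEM/add.ALU  -- dual
[4] i7,i8  sub.ALU/xor.ALU  -- dual
[5] i9  or.ALU  -- RAW r3
[6] i10,i11  beq.BR/xor.ALU  -- dual
[7] i12  mul.MUL  -- no-port MUL/MUL
[8] i13  mul.MUL  -- tail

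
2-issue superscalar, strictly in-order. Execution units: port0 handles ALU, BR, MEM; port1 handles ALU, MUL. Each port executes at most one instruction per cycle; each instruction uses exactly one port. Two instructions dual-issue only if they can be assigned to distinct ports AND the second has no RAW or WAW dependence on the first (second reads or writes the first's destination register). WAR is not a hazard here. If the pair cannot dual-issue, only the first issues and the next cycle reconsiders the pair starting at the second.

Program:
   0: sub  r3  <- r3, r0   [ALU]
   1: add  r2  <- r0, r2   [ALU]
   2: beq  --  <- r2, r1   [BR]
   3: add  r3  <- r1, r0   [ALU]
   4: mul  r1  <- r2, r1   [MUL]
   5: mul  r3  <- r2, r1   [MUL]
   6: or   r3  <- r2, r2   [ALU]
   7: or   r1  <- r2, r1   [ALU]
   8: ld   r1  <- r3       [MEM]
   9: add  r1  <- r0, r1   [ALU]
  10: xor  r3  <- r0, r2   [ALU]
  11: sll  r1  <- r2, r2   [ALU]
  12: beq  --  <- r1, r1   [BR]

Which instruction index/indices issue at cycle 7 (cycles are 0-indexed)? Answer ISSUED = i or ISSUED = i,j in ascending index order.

c0: i0/i1 sub;add  2-wide
c1: i2/i3 beq;add  2-wide
c2: i4 mul  no-port MUL/MUL
c3: i5 mul  WAW r3
c4: i6/i7 or;or  2-wide
c5: i8 ld  RAW+WAW r1
c6: i9/i10 add;xor  2-wide
c7: i11 sll  RAW r1
c8: i12 beq  tail

ISSUED = 11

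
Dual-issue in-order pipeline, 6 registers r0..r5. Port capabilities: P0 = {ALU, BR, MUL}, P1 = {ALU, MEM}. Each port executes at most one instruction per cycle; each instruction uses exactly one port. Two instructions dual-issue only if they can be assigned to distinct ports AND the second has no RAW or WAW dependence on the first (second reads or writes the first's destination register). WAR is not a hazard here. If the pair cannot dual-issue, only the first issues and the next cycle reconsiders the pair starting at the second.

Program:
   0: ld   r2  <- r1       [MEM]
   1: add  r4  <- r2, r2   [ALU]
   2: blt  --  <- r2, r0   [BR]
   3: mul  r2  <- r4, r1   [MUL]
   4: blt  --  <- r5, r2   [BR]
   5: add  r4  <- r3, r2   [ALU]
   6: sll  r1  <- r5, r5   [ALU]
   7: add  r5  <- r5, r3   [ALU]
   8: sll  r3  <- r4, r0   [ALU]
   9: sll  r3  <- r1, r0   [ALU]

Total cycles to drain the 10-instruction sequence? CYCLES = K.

CYCLES = 7

t=0 i0:ld.MEM ; RAW r2
t=1 i1+i2:add.ALU blt.BR ; pair
t=2 i3:mul.MUL ; no-port MUL/BR
t=3 i4+i5:blt.BR add.ALU ; pair
t=4 i6+i7:sll.ALU add.ALU ; pair
t=5 i8:sll.ALU ; WAW r3
t=6 i9:sll.ALU ; tail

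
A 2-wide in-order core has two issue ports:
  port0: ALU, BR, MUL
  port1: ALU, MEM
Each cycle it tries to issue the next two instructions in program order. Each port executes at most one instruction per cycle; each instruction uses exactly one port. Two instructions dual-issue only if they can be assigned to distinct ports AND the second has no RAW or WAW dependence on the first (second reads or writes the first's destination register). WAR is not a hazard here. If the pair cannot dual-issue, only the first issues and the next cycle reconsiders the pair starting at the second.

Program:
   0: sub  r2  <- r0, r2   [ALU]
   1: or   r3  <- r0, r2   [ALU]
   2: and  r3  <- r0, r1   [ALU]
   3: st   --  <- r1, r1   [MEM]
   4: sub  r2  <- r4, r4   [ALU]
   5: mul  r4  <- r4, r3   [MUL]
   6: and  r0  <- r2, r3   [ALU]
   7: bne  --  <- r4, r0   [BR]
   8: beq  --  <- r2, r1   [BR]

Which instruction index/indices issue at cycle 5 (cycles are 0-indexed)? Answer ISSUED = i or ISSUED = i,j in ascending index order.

ISSUED = 7

[0] i0  sub  -- RAW r2
[1] i1  or  -- WAW r3
[2] i2&i3  and/st  -- 2-wide
[3] i4&i5  sub/mul  -- 2-wide
[4] i6  and  -- RAW r0
[5] i7  bne  -- no-port BR/BR
[6] i8  beq  -- tail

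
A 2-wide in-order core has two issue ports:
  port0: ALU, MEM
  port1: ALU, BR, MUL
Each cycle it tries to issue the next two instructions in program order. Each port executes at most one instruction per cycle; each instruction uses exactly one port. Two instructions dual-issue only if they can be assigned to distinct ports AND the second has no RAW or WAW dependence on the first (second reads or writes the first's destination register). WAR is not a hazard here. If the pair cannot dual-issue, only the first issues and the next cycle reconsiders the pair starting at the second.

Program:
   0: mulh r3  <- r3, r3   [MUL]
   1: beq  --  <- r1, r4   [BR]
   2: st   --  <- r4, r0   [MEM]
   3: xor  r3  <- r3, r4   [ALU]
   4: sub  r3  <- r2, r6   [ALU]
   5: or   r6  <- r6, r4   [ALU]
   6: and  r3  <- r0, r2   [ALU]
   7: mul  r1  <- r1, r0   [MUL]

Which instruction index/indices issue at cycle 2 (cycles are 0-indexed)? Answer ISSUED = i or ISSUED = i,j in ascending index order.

0. mulh @i0  | no-port MUL/BR
1. beq/st @i1,i2  | pair
2. xor @i3  | WAW r3
3. sub/or @i4,i5  | pair
4. and/mul @i6,i7  | pair

ISSUED = 3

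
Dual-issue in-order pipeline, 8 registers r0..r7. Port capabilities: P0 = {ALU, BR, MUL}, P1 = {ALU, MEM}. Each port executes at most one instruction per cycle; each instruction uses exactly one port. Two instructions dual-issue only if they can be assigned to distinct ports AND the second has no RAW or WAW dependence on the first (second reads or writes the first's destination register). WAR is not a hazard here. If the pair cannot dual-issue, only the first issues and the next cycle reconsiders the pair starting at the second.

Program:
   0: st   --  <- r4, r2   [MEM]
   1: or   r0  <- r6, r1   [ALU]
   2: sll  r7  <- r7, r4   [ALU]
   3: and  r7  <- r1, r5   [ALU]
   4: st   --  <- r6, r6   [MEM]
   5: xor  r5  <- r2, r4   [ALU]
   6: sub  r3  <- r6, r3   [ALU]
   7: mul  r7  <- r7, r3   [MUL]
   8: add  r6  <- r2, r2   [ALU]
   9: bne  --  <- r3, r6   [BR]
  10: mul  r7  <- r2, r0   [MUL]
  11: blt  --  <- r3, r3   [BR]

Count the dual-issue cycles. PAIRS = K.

  cy0 -> i0,i1 (st.MEM or.ALU) dual
  cy1 -> i2 (sll.ALU) WAW r7
  cy2 -> i3,i4 (and.ALU st.MEM) dual
  cy3 -> i5,i6 (xor.ALU sub.ALU) dual
  cy4 -> i7,i8 (mul.MUL add.ALU) dual
  cy5 -> i9 (bne.BR) no-port BR/MUL
  cy6 -> i10 (mul.MUL) no-port MUL/BR
  cy7 -> i11 (blt.BR) tail

PAIRS = 4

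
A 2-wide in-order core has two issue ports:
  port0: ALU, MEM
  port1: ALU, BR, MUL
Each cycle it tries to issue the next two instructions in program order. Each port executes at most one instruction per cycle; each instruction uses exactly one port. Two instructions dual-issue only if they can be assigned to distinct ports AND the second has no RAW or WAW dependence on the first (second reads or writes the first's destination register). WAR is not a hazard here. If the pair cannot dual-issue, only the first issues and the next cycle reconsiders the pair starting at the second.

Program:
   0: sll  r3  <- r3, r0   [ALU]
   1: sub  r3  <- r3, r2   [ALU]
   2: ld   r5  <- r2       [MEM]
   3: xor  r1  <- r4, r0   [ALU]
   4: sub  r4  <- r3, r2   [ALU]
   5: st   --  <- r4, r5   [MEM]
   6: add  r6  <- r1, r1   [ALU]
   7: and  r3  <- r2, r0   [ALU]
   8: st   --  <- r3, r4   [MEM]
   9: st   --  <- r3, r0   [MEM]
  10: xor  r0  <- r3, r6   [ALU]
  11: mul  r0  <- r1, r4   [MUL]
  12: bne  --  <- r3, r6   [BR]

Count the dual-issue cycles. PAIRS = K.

PAIRS = 4

  cy0 -> i0 (sll.ALU) RAW+WAW r3
  cy1 -> i1+i2 (sub.ALU;ld.MEM) dual
  cy2 -> i3+i4 (xor.ALU;sub.ALU) dual
  cy3 -> i5+i6 (st.MEM;add.ALU) dual
  cy4 -> i7 (and.ALU) RAW r3
  cy5 -> i8 (st.MEM) no-port MEM/MEM
  cy6 -> i9+i10 (st.MEM;xor.ALU) dual
  cy7 -> i11 (mul.MUL) no-port MUL/BR
  cy8 -> i12 (bne.BR) tail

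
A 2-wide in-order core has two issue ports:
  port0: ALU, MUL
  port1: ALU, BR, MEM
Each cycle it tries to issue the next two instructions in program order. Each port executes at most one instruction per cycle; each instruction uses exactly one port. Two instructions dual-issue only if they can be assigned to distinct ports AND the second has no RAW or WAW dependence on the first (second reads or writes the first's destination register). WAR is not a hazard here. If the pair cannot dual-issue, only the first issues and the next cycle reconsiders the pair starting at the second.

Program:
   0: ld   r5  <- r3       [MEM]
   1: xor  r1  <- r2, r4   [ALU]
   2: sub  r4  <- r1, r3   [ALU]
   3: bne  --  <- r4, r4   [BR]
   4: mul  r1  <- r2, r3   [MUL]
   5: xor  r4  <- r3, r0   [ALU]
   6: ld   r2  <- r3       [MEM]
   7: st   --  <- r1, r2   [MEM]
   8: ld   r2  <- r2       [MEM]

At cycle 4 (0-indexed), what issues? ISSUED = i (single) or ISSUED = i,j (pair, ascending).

ISSUED = 7

  cy0 -> i0+i1 (ld.MEM xor.ALU) pair
  cy1 -> i2 (sub.ALU) RAW r4
  cy2 -> i3+i4 (bne.BR mul.MUL) pair
  cy3 -> i5+i6 (xor.ALU ld.MEM) pair
  cy4 -> i7 (st.MEM) no-port MEM/MEM
  cy5 -> i8 (ld.MEM) tail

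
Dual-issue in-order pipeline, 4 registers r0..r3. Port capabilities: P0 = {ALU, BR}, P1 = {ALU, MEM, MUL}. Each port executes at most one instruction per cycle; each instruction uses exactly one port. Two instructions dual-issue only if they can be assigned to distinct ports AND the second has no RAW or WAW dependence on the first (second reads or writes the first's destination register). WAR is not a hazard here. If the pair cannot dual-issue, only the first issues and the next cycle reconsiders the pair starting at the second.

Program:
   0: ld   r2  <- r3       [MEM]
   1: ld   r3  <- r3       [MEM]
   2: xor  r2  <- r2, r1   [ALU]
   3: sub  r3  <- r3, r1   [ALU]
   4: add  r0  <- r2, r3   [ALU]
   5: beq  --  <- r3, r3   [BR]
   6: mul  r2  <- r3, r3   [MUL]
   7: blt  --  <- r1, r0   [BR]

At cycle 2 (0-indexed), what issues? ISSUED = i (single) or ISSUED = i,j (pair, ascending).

ISSUED = 3

[0] i0  ld  -- no-port MEM/MEM
[1] i1/i2  ld;xor  -- pair
[2] i3  sub  -- RAW r3
[3] i4/i5  add;beq  -- pair
[4] i6/i7  mul;blt  -- pair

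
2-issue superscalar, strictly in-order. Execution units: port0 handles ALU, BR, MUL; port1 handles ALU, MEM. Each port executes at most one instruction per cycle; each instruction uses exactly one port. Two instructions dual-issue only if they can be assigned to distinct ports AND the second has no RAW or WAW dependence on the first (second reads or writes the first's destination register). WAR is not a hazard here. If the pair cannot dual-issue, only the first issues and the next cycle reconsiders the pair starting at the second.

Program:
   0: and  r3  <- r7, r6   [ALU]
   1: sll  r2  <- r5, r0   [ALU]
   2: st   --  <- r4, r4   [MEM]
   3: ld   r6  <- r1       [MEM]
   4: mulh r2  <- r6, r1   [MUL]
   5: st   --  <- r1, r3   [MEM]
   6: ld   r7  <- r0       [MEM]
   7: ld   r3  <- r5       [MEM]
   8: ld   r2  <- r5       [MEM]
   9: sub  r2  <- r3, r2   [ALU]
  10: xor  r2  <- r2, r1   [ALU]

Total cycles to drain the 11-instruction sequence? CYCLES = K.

#0 head=0: and sll i0+i1 2-wide
#1 head=2: st i2 no-port MEM/MEM
#2 head=3: ld i3 RAW r6
#3 head=4: mulh st i4+i5 2-wide
#4 head=6: ld i6 no-port MEM/MEM
#5 head=7: ld i7 no-port MEM/MEM
#6 head=8: ld i8 RAW+WAW r2
#7 head=9: sub i9 RAW+WAW r2
#8 head=10: xor i10 tail

CYCLES = 9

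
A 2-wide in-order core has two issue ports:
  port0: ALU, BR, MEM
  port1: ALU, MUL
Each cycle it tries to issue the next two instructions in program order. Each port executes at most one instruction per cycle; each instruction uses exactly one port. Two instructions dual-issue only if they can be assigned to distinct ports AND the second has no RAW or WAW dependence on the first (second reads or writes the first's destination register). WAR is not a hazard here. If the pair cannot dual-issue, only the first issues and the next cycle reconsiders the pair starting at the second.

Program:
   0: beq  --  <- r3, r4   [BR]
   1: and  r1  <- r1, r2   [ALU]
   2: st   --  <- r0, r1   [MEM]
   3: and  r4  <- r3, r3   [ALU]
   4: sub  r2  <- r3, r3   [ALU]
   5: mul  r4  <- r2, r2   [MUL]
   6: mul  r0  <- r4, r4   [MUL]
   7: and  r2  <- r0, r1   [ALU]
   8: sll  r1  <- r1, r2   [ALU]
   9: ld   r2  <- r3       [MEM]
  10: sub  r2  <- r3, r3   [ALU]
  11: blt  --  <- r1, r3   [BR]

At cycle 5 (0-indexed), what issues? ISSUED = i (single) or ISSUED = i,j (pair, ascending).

  cy0 -> i0/i1 (beq and) dual
  cy1 -> i2/i3 (st and) dual
  cy2 -> i4 (sub) RAW r2
  cy3 -> i5 (mul) no-port MUL/MUL
  cy4 -> i6 (mul) RAW r0
  cy5 -> i7 (and) RAW r2
  cy6 -> i8/i9 (sll ld) dual
  cy7 -> i10/i11 (sub blt) dual

ISSUED = 7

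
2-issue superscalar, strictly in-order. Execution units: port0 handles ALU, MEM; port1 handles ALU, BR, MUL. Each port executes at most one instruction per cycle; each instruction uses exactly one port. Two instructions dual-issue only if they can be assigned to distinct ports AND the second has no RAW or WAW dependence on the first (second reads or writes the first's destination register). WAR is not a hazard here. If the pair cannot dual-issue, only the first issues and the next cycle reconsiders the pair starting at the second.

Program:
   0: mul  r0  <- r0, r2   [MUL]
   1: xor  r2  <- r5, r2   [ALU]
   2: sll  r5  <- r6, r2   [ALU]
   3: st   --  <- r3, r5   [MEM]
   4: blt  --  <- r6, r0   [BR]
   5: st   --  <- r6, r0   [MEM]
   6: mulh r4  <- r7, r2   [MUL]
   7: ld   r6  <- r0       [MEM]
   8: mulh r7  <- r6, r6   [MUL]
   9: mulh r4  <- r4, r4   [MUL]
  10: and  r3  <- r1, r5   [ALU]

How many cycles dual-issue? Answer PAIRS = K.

c0: i0/i1 mul;xor  dual
c1: i2 sll  RAW r5
c2: i3/i4 st;blt  dual
c3: i5/i6 st;mulh  dual
c4: i7 ld  RAW r6
c5: i8 mulh  no-port MUL/MUL
c6: i9/i10 mulh;and  dual

PAIRS = 4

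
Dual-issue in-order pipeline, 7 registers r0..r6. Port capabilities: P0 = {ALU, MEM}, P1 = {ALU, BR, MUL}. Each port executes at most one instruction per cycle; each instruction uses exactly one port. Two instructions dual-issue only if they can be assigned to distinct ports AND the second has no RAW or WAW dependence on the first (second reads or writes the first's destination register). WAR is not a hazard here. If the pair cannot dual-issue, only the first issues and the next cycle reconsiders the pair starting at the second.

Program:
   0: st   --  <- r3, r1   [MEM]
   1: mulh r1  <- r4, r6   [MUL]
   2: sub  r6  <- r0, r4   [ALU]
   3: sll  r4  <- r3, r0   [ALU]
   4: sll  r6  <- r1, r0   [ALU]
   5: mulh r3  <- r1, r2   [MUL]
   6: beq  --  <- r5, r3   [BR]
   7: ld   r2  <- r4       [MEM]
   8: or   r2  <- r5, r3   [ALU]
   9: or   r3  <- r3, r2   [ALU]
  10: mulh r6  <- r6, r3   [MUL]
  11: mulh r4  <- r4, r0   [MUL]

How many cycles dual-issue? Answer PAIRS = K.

c0: i0+i1 st/mulh  pair
c1: i2+i3 sub/sll  pair
c2: i4+i5 sll/mulh  pair
c3: i6+i7 beq/ld  pair
c4: i8 or  RAW r2
c5: i9 or  RAW r3
c6: i10 mulh  no-port MUL/MUL
c7: i11 mulh  tail

PAIRS = 4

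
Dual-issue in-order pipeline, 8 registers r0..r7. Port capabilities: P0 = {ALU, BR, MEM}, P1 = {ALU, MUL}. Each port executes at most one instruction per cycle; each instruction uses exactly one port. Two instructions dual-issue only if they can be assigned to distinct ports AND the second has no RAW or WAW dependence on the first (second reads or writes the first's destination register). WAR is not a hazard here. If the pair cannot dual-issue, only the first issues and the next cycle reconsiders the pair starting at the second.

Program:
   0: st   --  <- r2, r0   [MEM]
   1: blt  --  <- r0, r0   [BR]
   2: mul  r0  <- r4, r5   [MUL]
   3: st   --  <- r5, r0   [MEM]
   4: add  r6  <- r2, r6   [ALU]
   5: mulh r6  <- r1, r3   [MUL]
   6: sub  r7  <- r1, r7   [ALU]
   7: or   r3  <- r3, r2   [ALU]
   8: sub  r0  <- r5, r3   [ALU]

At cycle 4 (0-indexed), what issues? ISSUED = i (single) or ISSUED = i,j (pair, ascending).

c0: i0 st.MEM  no-port MEM/BR
c1: i1/i2 blt.BR mul.MUL  2-wide
c2: i3/i4 st.MEM add.ALU  2-wide
c3: i5/i6 mulh.MUL sub.ALU  2-wide
c4: i7 or.ALU  RAW r3
c5: i8 sub.ALU  tail

ISSUED = 7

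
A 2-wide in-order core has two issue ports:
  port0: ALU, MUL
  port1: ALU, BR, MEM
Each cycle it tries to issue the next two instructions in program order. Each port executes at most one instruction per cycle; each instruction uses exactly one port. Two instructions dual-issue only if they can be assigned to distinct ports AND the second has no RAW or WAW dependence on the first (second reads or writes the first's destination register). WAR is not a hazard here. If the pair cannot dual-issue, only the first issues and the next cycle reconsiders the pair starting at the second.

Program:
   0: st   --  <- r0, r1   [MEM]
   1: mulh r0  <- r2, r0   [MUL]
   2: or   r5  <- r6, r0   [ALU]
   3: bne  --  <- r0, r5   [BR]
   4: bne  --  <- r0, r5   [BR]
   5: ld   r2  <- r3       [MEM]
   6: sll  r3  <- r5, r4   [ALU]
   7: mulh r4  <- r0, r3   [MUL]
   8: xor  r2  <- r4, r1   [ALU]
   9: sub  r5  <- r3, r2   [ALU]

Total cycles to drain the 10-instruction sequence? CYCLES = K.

CYCLES = 8

[0] i0/i1  st mulh  -- 2-wide
[1] i2  or  -- RAW r5
[2] i3  bne  -- no-port BR/BR
[3] i4  bne  -- no-port BR/MEM
[4] i5/i6  ld sll  -- 2-wide
[5] i7  mulh  -- RAW r4
[6] i8  xor  -- RAW r2
[7] i9  sub  -- tail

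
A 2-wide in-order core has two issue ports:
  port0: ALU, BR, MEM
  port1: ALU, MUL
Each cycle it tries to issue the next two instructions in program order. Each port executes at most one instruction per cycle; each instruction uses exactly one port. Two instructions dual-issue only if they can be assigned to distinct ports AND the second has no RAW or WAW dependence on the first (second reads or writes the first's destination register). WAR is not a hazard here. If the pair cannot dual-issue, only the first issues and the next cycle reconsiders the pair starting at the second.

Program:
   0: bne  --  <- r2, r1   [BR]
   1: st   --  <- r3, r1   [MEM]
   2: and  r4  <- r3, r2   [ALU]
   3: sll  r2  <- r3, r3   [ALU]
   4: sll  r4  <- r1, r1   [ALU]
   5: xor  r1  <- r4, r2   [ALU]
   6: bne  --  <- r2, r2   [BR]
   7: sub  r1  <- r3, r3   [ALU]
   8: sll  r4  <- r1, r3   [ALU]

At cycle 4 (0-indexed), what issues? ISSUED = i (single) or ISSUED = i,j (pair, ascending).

ISSUED = 7

t=0 i0:bne.BR ; no-port BR/MEM
t=1 i1/i2:st.MEM+and.ALU ; dual
t=2 i3/i4:sll.ALU+sll.ALU ; dual
t=3 i5/i6:xor.ALU+bne.BR ; dual
t=4 i7:sub.ALU ; RAW r1
t=5 i8:sll.ALU ; tail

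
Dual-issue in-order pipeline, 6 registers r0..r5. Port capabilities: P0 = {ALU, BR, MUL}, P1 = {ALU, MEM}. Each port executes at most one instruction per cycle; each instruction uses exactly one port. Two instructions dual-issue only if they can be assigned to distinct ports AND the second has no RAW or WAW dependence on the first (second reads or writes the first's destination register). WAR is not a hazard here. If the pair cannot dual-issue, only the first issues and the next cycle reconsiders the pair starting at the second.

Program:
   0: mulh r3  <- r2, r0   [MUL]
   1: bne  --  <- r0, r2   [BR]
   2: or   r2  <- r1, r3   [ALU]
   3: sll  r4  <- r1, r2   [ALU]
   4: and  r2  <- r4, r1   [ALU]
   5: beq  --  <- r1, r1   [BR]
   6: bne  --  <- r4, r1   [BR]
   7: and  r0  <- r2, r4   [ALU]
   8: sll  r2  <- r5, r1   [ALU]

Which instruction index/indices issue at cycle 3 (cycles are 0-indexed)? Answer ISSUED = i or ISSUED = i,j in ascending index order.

c0: i0 mulh  no-port MUL/BR
c1: i1,i2 bne or  dual
c2: i3 sll  RAW r4
c3: i4,i5 and beq  dual
c4: i6,i7 bne and  dual
c5: i8 sll  tail

ISSUED = 4,5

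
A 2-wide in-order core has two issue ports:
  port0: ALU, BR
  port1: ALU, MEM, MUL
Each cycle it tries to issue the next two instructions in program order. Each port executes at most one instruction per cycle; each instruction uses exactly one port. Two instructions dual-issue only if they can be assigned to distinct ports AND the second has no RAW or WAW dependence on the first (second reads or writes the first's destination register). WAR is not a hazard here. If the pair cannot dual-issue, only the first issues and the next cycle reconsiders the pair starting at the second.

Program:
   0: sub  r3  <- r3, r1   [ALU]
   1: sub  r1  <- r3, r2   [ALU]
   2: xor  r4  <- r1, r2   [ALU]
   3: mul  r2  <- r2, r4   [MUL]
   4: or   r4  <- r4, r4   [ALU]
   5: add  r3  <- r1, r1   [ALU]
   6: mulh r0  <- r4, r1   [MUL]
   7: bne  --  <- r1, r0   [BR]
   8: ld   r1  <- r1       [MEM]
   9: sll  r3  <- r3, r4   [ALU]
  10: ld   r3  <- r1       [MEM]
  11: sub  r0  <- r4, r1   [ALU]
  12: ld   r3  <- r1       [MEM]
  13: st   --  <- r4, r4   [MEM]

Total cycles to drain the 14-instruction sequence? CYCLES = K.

#0 head=0: sub.ALU i0 RAW r3
#1 head=1: sub.ALU i1 RAW r1
#2 head=2: xor.ALU i2 RAW r4
#3 head=3: mul.MUL+or.ALU i3/i4 dual
#4 head=5: add.ALU+mulh.MUL i5/i6 dual
#5 head=7: bne.BR+ld.MEM i7/i8 dual
#6 head=9: sll.ALU i9 WAW r3
#7 head=10: ld.MEM+sub.ALU i10/i11 dual
#8 head=12: ld.MEM i12 no-port MEM/MEM
#9 head=13: st.MEM i13 tail

CYCLES = 10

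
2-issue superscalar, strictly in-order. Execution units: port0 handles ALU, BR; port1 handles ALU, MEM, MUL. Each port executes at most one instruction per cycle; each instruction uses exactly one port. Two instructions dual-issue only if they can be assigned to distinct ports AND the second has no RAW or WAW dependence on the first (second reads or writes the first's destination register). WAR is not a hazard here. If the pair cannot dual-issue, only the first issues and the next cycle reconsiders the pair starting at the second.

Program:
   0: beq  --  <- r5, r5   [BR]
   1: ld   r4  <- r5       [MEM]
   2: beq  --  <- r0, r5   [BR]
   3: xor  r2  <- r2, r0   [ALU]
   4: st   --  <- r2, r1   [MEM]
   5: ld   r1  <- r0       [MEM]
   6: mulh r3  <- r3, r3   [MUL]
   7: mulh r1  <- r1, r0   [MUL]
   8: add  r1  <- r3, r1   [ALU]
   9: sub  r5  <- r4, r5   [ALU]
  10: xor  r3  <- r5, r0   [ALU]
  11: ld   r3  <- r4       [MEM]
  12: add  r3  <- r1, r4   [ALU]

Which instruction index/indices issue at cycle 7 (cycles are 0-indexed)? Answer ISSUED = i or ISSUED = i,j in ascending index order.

c0: i0/i1 beq.BR ld.MEM  dual
c1: i2/i3 beq.BR xor.ALU  dual
c2: i4 st.MEM  no-port MEM/MEM
c3: i5 ld.MEM  no-port MEM/MUL
c4: i6 mulh.MUL  no-port MUL/MUL
c5: i7 mulh.MUL  RAW+WAW r1
c6: i8/i9 add.ALU sub.ALU  dual
c7: i10 xor.ALU  WAW r3
c8: i11 ld.MEM  WAW r3
c9: i12 add.ALU  tail

ISSUED = 10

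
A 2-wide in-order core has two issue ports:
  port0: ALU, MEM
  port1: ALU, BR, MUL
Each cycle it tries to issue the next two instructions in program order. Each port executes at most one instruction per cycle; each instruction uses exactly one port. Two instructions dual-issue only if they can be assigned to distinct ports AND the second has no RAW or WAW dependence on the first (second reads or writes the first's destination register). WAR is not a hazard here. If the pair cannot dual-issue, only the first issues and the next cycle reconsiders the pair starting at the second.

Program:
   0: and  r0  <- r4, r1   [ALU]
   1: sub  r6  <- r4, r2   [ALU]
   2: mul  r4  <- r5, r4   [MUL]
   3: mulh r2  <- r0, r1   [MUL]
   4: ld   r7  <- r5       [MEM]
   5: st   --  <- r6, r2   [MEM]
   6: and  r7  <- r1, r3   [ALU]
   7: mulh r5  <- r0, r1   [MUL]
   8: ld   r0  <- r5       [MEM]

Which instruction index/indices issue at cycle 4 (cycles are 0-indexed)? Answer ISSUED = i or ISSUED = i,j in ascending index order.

ISSUED = 7

c0: i0,i1 and sub  pair
c1: i2 mul  no-port MUL/MUL
c2: i3,i4 mulh ld  pair
c3: i5,i6 st and  pair
c4: i7 mulh  RAW r5
c5: i8 ld  tail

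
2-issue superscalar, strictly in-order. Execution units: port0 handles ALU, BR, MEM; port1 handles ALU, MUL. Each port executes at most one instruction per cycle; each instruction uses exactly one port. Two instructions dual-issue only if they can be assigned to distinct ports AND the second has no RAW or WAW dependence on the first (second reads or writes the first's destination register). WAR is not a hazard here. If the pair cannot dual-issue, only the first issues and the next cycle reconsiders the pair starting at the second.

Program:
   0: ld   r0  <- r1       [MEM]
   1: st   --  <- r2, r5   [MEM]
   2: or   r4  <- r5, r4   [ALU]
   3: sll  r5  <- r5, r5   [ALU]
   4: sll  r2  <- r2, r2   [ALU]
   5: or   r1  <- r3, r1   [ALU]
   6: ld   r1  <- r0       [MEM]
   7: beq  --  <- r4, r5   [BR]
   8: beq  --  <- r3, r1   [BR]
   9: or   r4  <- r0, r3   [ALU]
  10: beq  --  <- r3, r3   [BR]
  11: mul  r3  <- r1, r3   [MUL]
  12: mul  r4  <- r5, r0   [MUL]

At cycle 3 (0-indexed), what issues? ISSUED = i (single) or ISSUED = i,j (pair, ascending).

t=0 i0:ld ; no-port MEM/MEM
t=1 i1+i2:st or ; 2-wide
t=2 i3+i4:sll sll ; 2-wide
t=3 i5:or ; WAW r1
t=4 i6:ld ; no-port MEM/BR
t=5 i7:beq ; no-port BR/BR
t=6 i8+i9:beq or ; 2-wide
t=7 i10+i11:beq mul ; 2-wide
t=8 i12:mul ; tail

ISSUED = 5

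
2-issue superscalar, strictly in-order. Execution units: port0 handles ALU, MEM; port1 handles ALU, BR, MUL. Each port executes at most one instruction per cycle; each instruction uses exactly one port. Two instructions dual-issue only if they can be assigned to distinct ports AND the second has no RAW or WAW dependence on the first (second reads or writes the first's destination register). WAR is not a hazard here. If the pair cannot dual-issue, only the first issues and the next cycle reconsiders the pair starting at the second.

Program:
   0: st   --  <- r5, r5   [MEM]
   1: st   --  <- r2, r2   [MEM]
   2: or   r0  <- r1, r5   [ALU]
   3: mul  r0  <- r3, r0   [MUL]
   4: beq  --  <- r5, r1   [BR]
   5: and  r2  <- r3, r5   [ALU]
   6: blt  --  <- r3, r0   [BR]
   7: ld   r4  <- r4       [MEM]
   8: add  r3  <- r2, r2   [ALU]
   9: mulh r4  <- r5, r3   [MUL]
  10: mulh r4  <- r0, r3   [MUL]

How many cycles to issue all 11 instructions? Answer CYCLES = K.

CYCLES = 8

0. st.MEM @i0  | no-port MEM/MEM
1. st.MEM/or.ALU @i1+i2  | 2-wide
2. mul.MUL @i3  | no-port MUL/BR
3. beq.BR/and.ALU @i4+i5  | 2-wide
4. blt.BR/ld.MEM @i6+i7  | 2-wide
5. add.ALU @i8  | RAW r3
6. mulh.MUL @i9  | no-port MUL/MUL
7. mulh.MUL @i10  | tail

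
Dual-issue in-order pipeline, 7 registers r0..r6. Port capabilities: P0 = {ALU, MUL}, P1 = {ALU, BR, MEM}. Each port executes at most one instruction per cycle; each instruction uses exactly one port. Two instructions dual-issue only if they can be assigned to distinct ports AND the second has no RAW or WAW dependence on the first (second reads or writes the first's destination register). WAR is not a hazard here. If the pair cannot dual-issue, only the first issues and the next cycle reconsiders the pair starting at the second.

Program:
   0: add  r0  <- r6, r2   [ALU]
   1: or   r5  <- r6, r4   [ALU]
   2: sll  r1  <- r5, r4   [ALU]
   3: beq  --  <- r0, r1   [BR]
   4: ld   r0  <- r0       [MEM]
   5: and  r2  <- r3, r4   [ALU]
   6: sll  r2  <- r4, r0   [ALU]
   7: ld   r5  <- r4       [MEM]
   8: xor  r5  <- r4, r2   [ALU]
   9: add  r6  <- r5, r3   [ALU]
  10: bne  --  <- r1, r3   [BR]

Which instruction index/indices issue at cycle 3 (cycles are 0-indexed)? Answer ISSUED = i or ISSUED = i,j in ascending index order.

ISSUED = 4,5

  cy0 -> i0&i1 (add;or) dual
  cy1 -> i2 (sll) RAW r1
  cy2 -> i3 (beq) no-port BR/MEM
  cy3 -> i4&i5 (ld;and) dual
  cy4 -> i6&i7 (sll;ld) dual
  cy5 -> i8 (xor) RAW r5
  cy6 -> i9&i10 (add;bne) dual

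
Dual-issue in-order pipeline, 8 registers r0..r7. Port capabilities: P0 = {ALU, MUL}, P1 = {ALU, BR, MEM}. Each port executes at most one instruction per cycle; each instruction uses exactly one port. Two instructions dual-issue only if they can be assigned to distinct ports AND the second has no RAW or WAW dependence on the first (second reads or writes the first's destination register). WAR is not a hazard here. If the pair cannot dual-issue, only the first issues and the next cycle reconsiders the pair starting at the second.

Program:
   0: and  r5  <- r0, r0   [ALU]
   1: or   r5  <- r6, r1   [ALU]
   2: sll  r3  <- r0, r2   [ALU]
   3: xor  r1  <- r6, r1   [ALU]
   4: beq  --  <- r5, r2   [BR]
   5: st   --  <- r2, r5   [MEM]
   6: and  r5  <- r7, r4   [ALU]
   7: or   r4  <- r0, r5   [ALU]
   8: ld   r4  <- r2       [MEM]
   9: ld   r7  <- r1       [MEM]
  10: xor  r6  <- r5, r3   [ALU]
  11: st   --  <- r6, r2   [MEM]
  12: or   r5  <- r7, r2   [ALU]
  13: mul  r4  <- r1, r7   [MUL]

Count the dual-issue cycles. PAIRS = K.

PAIRS = 5

#0 head=0: and i0 WAW r5
#1 head=1: or+sll i1,i2 pair
#2 head=3: xor+beq i3,i4 pair
#3 head=5: st+and i5,i6 pair
#4 head=7: or i7 WAW r4
#5 head=8: ld i8 no-port MEM/MEM
#6 head=9: ld+xor i9,i10 pair
#7 head=11: st+or i11,i12 pair
#8 head=13: mul i13 tail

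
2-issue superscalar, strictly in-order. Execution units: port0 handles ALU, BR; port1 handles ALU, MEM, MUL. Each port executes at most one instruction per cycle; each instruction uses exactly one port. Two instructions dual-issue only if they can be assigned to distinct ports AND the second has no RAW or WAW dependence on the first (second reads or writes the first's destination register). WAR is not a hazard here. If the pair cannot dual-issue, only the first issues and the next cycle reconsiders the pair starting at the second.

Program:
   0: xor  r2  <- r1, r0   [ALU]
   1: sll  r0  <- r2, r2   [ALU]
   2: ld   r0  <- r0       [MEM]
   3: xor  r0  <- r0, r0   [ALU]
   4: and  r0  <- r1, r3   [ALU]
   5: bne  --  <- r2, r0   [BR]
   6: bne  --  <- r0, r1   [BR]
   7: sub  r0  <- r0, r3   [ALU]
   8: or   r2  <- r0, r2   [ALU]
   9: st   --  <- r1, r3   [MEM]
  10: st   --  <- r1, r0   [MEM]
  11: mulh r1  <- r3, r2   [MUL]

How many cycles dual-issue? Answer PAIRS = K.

PAIRS = 2

#0 head=0: xor.ALU i0 RAW r2
#1 head=1: sll.ALU i1 RAW+WAW r0
#2 head=2: ld.MEM i2 RAW+WAW r0
#3 head=3: xor.ALU i3 WAW r0
#4 head=4: and.ALU i4 RAW r0
#5 head=5: bne.BR i5 no-port BR/BR
#6 head=6: bne.BR;sub.ALU i6,i7 pair
#7 head=8: or.ALU;st.MEM i8,i9 pair
#8 head=10: st.MEM i10 no-port MEM/MUL
#9 head=11: mulh.MUL i11 tail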